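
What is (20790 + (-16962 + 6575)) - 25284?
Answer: -14881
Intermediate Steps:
(20790 + (-16962 + 6575)) - 25284 = (20790 - 10387) - 25284 = 10403 - 25284 = -14881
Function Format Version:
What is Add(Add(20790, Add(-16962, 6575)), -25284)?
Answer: -14881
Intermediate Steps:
Add(Add(20790, Add(-16962, 6575)), -25284) = Add(Add(20790, -10387), -25284) = Add(10403, -25284) = -14881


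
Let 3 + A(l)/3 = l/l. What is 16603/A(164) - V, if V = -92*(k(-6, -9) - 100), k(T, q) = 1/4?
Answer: -71665/6 ≈ -11944.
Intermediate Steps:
k(T, q) = ¼
A(l) = -6 (A(l) = -9 + 3*(l/l) = -9 + 3*1 = -9 + 3 = -6)
V = 9177 (V = -92*(¼ - 100) = -92*(-399/4) = 9177)
16603/A(164) - V = 16603/(-6) - 1*9177 = 16603*(-⅙) - 9177 = -16603/6 - 9177 = -71665/6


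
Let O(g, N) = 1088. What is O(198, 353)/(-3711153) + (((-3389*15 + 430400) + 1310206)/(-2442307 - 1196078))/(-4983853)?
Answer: -2191402720717853/7477221166921950885 ≈ -0.00029308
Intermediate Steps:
O(198, 353)/(-3711153) + (((-3389*15 + 430400) + 1310206)/(-2442307 - 1196078))/(-4983853) = 1088/(-3711153) + (((-3389*15 + 430400) + 1310206)/(-2442307 - 1196078))/(-4983853) = 1088*(-1/3711153) + (((-50835 + 430400) + 1310206)/(-3638385))*(-1/4983853) = -1088/3711153 + ((379565 + 1310206)*(-1/3638385))*(-1/4983853) = -1088/3711153 + (1689771*(-1/3638385))*(-1/4983853) = -1088/3711153 - 563257/1212795*(-1/4983853) = -1088/3711153 + 563257/6044391999135 = -2191402720717853/7477221166921950885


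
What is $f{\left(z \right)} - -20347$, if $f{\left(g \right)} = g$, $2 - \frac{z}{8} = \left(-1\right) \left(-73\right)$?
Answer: $19779$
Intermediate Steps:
$z = -568$ ($z = 16 - 8 \left(\left(-1\right) \left(-73\right)\right) = 16 - 584 = -568$)
$f{\left(z \right)} - -20347 = -568 - -20347 = -568 + 20347 = 19779$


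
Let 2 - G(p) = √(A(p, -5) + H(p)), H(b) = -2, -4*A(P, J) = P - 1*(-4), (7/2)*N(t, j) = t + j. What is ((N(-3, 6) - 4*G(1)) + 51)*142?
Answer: 43594/7 + 284*I*√13 ≈ 6227.7 + 1024.0*I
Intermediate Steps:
N(t, j) = 2*j/7 + 2*t/7 (N(t, j) = 2*(t + j)/7 = 2*(j + t)/7 = 2*j/7 + 2*t/7)
A(P, J) = -1 - P/4 (A(P, J) = -(P - 1*(-4))/4 = -(P + 4)/4 = -(4 + P)/4 = -1 - P/4)
G(p) = 2 - √(-3 - p/4) (G(p) = 2 - √((-1 - p/4) - 2) = 2 - √(-3 - p/4))
((N(-3, 6) - 4*G(1)) + 51)*142 = ((((2/7)*6 + (2/7)*(-3)) - 4*(2 - √(-12 - 1*1)/2)) + 51)*142 = (((12/7 - 6/7) - 4*(2 - √(-12 - 1)/2)) + 51)*142 = ((6/7 - 4*(2 - I*√13/2)) + 51)*142 = ((6/7 + (-8 + 2*I*√13)) + 51)*142 = ((-50/7 + 2*I*√13) + 51)*142 = (307/7 + 2*I*√13)*142 = 43594/7 + 284*I*√13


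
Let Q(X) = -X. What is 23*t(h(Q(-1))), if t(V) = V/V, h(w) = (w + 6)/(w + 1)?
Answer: 23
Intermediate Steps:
h(w) = (6 + w)/(1 + w)
t(V) = 1
23*t(h(Q(-1))) = 23*1 = 23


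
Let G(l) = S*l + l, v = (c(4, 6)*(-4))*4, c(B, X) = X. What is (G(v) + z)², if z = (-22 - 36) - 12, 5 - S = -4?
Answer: 1060900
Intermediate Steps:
S = 9 (S = 5 - 1*(-4) = 5 + 4 = 9)
v = -96 (v = (6*(-4))*4 = -24*4 = -96)
z = -70 (z = -58 - 12 = -70)
G(l) = 10*l (G(l) = 9*l + l = 10*l)
(G(v) + z)² = (10*(-96) - 70)² = (-960 - 70)² = (-1030)² = 1060900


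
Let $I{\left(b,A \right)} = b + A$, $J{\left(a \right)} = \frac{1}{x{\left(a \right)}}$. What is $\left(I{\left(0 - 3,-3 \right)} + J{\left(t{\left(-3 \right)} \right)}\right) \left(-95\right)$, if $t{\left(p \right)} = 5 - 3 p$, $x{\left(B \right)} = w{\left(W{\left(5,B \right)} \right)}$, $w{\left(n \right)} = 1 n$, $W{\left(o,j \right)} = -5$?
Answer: $589$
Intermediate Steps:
$w{\left(n \right)} = n$
$x{\left(B \right)} = -5$
$J{\left(a \right)} = - \frac{1}{5}$ ($J{\left(a \right)} = \frac{1}{-5} = - \frac{1}{5}$)
$I{\left(b,A \right)} = A + b$
$\left(I{\left(0 - 3,-3 \right)} + J{\left(t{\left(-3 \right)} \right)}\right) \left(-95\right) = \left(\left(-3 + \left(0 - 3\right)\right) - \frac{1}{5}\right) \left(-95\right) = \left(\left(-3 - 3\right) - \frac{1}{5}\right) \left(-95\right) = \left(-6 - \frac{1}{5}\right) \left(-95\right) = \left(- \frac{31}{5}\right) \left(-95\right) = 589$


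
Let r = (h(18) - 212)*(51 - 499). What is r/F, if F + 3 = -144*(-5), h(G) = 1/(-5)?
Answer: 475328/3585 ≈ 132.59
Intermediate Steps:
h(G) = -⅕
r = 475328/5 (r = (-⅕ - 212)*(51 - 499) = -1061/5*(-448) = 475328/5 ≈ 95066.)
F = 717 (F = -3 - 144*(-5) = -3 + 720 = 717)
r/F = (475328/5)/717 = (475328/5)*(1/717) = 475328/3585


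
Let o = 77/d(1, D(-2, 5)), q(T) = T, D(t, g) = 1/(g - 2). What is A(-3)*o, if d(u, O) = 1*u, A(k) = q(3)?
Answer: 231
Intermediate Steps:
D(t, g) = 1/(-2 + g)
A(k) = 3
d(u, O) = u
o = 77 (o = 77/1 = 77*1 = 77)
A(-3)*o = 3*77 = 231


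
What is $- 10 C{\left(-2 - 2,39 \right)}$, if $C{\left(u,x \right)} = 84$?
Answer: $-840$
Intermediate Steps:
$- 10 C{\left(-2 - 2,39 \right)} = \left(-10\right) 84 = -840$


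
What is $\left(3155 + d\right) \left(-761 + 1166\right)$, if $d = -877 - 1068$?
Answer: $490050$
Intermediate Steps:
$d = -1945$
$\left(3155 + d\right) \left(-761 + 1166\right) = \left(3155 - 1945\right) \left(-761 + 1166\right) = 1210 \cdot 405 = 490050$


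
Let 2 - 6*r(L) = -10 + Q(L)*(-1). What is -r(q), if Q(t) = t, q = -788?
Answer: 388/3 ≈ 129.33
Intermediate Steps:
r(L) = 2 + L/6 (r(L) = 1/3 - (-10 + L*(-1))/6 = 1/3 - (-10 - L)/6 = 1/3 + (5/3 + L/6) = 2 + L/6)
-r(q) = -(2 + (1/6)*(-788)) = -(2 - 394/3) = -1*(-388/3) = 388/3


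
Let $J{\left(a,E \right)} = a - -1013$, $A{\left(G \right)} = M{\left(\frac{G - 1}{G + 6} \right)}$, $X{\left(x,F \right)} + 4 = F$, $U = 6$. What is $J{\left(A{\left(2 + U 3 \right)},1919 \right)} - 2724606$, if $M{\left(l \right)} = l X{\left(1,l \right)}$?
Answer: $- \frac{1841150483}{676} \approx -2.7236 \cdot 10^{6}$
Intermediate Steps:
$X{\left(x,F \right)} = -4 + F$
$M{\left(l \right)} = l \left(-4 + l\right)$
$A{\left(G \right)} = \frac{\left(-1 + G\right) \left(-4 + \frac{-1 + G}{6 + G}\right)}{6 + G}$ ($A{\left(G \right)} = \frac{G - 1}{G + 6} \left(-4 + \frac{G - 1}{G + 6}\right) = \frac{-1 + G}{6 + G} \left(-4 + \frac{-1 + G}{6 + G}\right) = \frac{\left(-1 + G\right) \left(-4 + \frac{-1 + G}{6 + G}\right)}{6 + G}$)
$J{\left(a,E \right)} = 1013 + a$ ($J{\left(a,E \right)} = a + 1013 = 1013 + a$)
$J{\left(A{\left(2 + U 3 \right)},1919 \right)} - 2724606 = \left(1013 + \frac{\left(-1 + \left(2 + 6 \cdot 3\right)\right) \left(-25 - 3 \left(2 + 6 \cdot 3\right)\right)}{\left(6 + \left(2 + 6 \cdot 3\right)\right)^{2}}\right) - 2724606 = \left(1013 + \frac{\left(-1 + \left(2 + 18\right)\right) \left(-25 - 3 \left(2 + 18\right)\right)}{\left(6 + \left(2 + 18\right)\right)^{2}}\right) - 2724606 = \left(1013 + \frac{\left(-1 + 20\right) \left(-25 - 60\right)}{\left(6 + 20\right)^{2}}\right) - 2724606 = \left(1013 + \frac{1}{676} \cdot 19 \left(-25 - 60\right)\right) - 2724606 = \left(1013 + \frac{1}{676} \cdot 19 \left(-85\right)\right) - 2724606 = \left(1013 - \frac{1615}{676}\right) - 2724606 = \frac{683173}{676} - 2724606 = - \frac{1841150483}{676}$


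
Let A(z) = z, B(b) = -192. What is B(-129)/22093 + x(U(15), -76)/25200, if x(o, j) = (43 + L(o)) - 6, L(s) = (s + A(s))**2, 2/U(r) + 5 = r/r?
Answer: -1999433/278371800 ≈ -0.0071826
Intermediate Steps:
U(r) = -1/2 (U(r) = 2/(-5 + r/r) = 2/(-5 + 1) = 2/(-4) = 2*(-1/4) = -1/2)
L(s) = 4*s**2 (L(s) = (s + s)**2 = (2*s)**2 = 4*s**2)
x(o, j) = 37 + 4*o**2 (x(o, j) = (43 + 4*o**2) - 6 = 37 + 4*o**2)
B(-129)/22093 + x(U(15), -76)/25200 = -192/22093 + (37 + 4*(-1/2)**2)/25200 = -192*1/22093 + (37 + 4*(1/4))*(1/25200) = -192/22093 + (37 + 1)*(1/25200) = -192/22093 + 38*(1/25200) = -192/22093 + 19/12600 = -1999433/278371800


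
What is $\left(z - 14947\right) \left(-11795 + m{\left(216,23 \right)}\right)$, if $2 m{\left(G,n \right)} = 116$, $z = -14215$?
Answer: $342274394$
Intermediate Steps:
$m{\left(G,n \right)} = 58$ ($m{\left(G,n \right)} = \frac{1}{2} \cdot 116 = 58$)
$\left(z - 14947\right) \left(-11795 + m{\left(216,23 \right)}\right) = \left(-14215 - 14947\right) \left(-11795 + 58\right) = \left(-29162\right) \left(-11737\right) = 342274394$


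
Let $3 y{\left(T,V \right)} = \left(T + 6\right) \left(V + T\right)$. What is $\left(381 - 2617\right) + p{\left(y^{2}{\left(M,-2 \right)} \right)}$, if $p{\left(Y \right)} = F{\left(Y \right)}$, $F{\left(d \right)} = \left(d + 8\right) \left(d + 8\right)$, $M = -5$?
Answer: $- \frac{166475}{81} \approx -2055.2$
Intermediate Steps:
$y{\left(T,V \right)} = \frac{\left(6 + T\right) \left(T + V\right)}{3}$ ($y{\left(T,V \right)} = \frac{\left(T + 6\right) \left(V + T\right)}{3} = \frac{\left(6 + T\right) \left(T + V\right)}{3}$)
$F{\left(d \right)} = \left(8 + d\right)^{2}$ ($F{\left(d \right)} = \left(8 + d\right) \left(8 + d\right) = \left(8 + d\right)^{2}$)
$p{\left(Y \right)} = \left(8 + Y\right)^{2}$
$\left(381 - 2617\right) + p{\left(y^{2}{\left(M,-2 \right)} \right)} = \left(381 - 2617\right) + \left(8 + \left(2 \left(-5\right) + 2 \left(-2\right) + \frac{\left(-5\right)^{2}}{3} + \frac{1}{3} \left(-5\right) \left(-2\right)\right)^{2}\right)^{2} = \left(381 - 2617\right) + \left(8 + \left(-10 - 4 + \frac{1}{3} \cdot 25 + \frac{10}{3}\right)^{2}\right)^{2} = -2236 + \left(8 + \left(-10 - 4 + \frac{25}{3} + \frac{10}{3}\right)^{2}\right)^{2} = -2236 + \left(8 + \left(- \frac{7}{3}\right)^{2}\right)^{2} = -2236 + \left(8 + \frac{49}{9}\right)^{2} = -2236 + \left(\frac{121}{9}\right)^{2} = -2236 + \frac{14641}{81} = - \frac{166475}{81}$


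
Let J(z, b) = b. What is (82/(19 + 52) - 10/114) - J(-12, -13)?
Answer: 56930/4047 ≈ 14.067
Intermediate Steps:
(82/(19 + 52) - 10/114) - J(-12, -13) = (82/(19 + 52) - 10/114) - 1*(-13) = (82/71 - 10*1/114) + 13 = (82*(1/71) - 5/57) + 13 = (82/71 - 5/57) + 13 = 4319/4047 + 13 = 56930/4047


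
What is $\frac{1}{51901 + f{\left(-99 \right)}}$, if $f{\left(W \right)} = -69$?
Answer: $\frac{1}{51832} \approx 1.9293 \cdot 10^{-5}$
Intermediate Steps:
$\frac{1}{51901 + f{\left(-99 \right)}} = \frac{1}{51901 - 69} = \frac{1}{51832}$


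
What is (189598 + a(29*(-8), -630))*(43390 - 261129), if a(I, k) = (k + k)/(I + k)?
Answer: -17793057990952/431 ≈ -4.1283e+10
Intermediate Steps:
a(I, k) = 2*k/(I + k) (a(I, k) = (2*k)/(I + k) = 2*k/(I + k))
(189598 + a(29*(-8), -630))*(43390 - 261129) = (189598 + 2*(-630)/(29*(-8) - 630))*(43390 - 261129) = (189598 + 2*(-630)/(-232 - 630))*(-217739) = (189598 + 2*(-630)/(-862))*(-217739) = (189598 + 2*(-630)*(-1/862))*(-217739) = (189598 + 630/431)*(-217739) = (81717368/431)*(-217739) = -17793057990952/431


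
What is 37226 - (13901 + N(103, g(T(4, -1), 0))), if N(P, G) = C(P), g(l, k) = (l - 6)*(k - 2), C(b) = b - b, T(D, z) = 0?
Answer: 23325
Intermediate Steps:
C(b) = 0
g(l, k) = (-6 + l)*(-2 + k)
N(P, G) = 0
37226 - (13901 + N(103, g(T(4, -1), 0))) = 37226 - (13901 + 0) = 37226 - 1*13901 = 37226 - 13901 = 23325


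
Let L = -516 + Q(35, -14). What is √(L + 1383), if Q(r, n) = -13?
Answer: √854 ≈ 29.223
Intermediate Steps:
L = -529 (L = -516 - 13 = -529)
√(L + 1383) = √(-529 + 1383) = √854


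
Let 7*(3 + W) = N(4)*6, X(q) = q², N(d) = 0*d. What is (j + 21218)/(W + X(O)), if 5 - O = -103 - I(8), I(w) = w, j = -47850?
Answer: -26632/13453 ≈ -1.9796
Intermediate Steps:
N(d) = 0
O = 116 (O = 5 - (-103 - 1*8) = 5 - (-103 - 8) = 5 - 1*(-111) = 5 + 111 = 116)
W = -3 (W = -3 + (0*6)/7 = -3 + (⅐)*0 = -3 + 0 = -3)
(j + 21218)/(W + X(O)) = (-47850 + 21218)/(-3 + 116²) = -26632/(-3 + 13456) = -26632/13453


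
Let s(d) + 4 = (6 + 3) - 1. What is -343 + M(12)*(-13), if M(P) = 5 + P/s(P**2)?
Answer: -447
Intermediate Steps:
s(d) = 4 (s(d) = -4 + ((6 + 3) - 1) = -4 + (9 - 1) = -4 + 8 = 4)
M(P) = 5 + P/4
-343 + M(12)*(-13) = -343 + (5 + (1/4)*12)*(-13) = -343 + (5 + 3)*(-13) = -343 + 8*(-13) = -343 - 104 = -447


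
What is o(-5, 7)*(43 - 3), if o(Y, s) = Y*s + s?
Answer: -1120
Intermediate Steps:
o(Y, s) = s + Y*s
o(-5, 7)*(43 - 3) = (7*(1 - 5))*(43 - 3) = (7*(-4))*40 = -28*40 = -1120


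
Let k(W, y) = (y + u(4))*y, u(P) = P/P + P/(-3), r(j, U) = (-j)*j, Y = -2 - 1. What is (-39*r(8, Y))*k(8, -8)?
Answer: 166400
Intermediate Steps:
Y = -3
r(j, U) = -j**2
u(P) = 1 - P/3 (u(P) = 1 + P*(-1/3) = 1 - P/3)
k(W, y) = y*(-1/3 + y) (k(W, y) = (y + (1 - 1/3*4))*y = (y + (1 - 4/3))*y = (y - 1/3)*y = (-1/3 + y)*y = y*(-1/3 + y))
(-39*r(8, Y))*k(8, -8) = (-(-39)*8**2)*(-8*(-1/3 - 8)) = (-(-39)*64)*(-8*(-25/3)) = -39*(-64)*(200/3) = 2496*(200/3) = 166400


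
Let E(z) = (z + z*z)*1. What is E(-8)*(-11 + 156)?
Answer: 8120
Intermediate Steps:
E(z) = z + z² (E(z) = (z + z²)*1 = z + z²)
E(-8)*(-11 + 156) = (-8*(1 - 8))*(-11 + 156) = -8*(-7)*145 = 56*145 = 8120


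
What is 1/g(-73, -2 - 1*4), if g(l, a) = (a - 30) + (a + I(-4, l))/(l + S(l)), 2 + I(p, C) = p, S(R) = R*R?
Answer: -438/15769 ≈ -0.027776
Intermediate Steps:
S(R) = R²
I(p, C) = -2 + p
g(l, a) = -30 + a + (-6 + a)/(l + l²) (g(l, a) = (a - 30) + (a + (-2 - 4))/(l + l²) = (-30 + a) + (a - 6)/(l + l²) = (-30 + a) + (-6 + a)/(l + l²) = -30 + a + (-6 + a)/(l + l²))
1/g(-73, -2 - 1*4) = 1/((-6 + (-2 - 1*4) - 30*(-73) - 30*(-73)² + (-2 - 1*4)*(-73) + (-2 - 1*4)*(-73)²)/((-73)*(1 - 73))) = 1/(-1/73*(-6 + (-2 - 4) + 2190 - 30*5329 + (-2 - 4)*(-73) + (-2 - 4)*5329)/(-72)) = 1/(-1/73*(-1/72)*(-6 - 6 + 2190 - 159870 - 6*(-73) - 6*5329)) = 1/(-1/73*(-1/72)*(-6 - 6 + 2190 - 159870 + 438 - 31974)) = 1/(-1/73*(-1/72)*(-189228)) = 1/(-15769/438) = -438/15769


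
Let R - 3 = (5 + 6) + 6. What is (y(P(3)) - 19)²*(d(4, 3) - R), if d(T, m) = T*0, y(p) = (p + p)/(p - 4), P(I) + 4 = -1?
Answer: -518420/81 ≈ -6400.3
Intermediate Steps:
P(I) = -5 (P(I) = -4 - 1 = -5)
y(p) = 2*p/(-4 + p) (y(p) = (2*p)/(-4 + p) = 2*p/(-4 + p))
d(T, m) = 0
R = 20 (R = 3 + ((5 + 6) + 6) = 3 + (11 + 6) = 3 + 17 = 20)
(y(P(3)) - 19)²*(d(4, 3) - R) = (2*(-5)/(-4 - 5) - 19)²*(0 - 1*20) = (2*(-5)/(-9) - 19)²*(0 - 20) = (2*(-5)*(-⅑) - 19)²*(-20) = (10/9 - 19)²*(-20) = (-161/9)²*(-20) = (25921/81)*(-20) = -518420/81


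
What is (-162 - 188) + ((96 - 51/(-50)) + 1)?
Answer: -12599/50 ≈ -251.98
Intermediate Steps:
(-162 - 188) + ((96 - 51/(-50)) + 1) = -350 + ((96 - 51*(-1/50)) + 1) = -350 + ((96 + 51/50) + 1) = -350 + (4851/50 + 1) = -350 + 4901/50 = -12599/50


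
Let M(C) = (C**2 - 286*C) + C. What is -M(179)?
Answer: 18974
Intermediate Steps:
M(C) = C**2 - 285*C
-M(179) = -179*(-285 + 179) = -179*(-106) = -1*(-18974) = 18974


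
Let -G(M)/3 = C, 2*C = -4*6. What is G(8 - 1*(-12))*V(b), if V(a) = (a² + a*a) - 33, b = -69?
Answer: 341604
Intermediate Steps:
C = -12 (C = (-4*6)/2 = (½)*(-24) = -12)
G(M) = 36 (G(M) = -3*(-12) = 36)
V(a) = -33 + 2*a² (V(a) = (a² + a²) - 33 = 2*a² - 33 = -33 + 2*a²)
G(8 - 1*(-12))*V(b) = 36*(-33 + 2*(-69)²) = 36*(-33 + 2*4761) = 36*(-33 + 9522) = 36*9489 = 341604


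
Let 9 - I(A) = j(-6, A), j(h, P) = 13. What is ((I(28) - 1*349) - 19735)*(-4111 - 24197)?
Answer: 568651104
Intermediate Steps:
I(A) = -4 (I(A) = 9 - 1*13 = 9 - 13 = -4)
((I(28) - 1*349) - 19735)*(-4111 - 24197) = ((-4 - 1*349) - 19735)*(-4111 - 24197) = ((-4 - 349) - 19735)*(-28308) = (-353 - 19735)*(-28308) = -20088*(-28308) = 568651104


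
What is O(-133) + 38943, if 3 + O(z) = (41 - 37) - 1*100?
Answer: 38844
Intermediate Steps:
O(z) = -99 (O(z) = -3 + ((41 - 37) - 1*100) = -3 + (4 - 100) = -3 - 96 = -99)
O(-133) + 38943 = -99 + 38943 = 38844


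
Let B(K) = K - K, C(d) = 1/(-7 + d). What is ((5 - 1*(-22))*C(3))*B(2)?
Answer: 0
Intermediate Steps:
B(K) = 0
((5 - 1*(-22))*C(3))*B(2) = ((5 - 1*(-22))/(-7 + 3))*0 = ((5 + 22)/(-4))*0 = (27*(-¼))*0 = -27/4*0 = 0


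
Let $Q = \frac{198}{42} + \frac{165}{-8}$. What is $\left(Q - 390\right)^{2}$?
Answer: $\frac{516698361}{3136} \approx 1.6476 \cdot 10^{5}$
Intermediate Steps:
$Q = - \frac{891}{56}$ ($Q = 198 \cdot \frac{1}{42} + 165 \left(- \frac{1}{8}\right) = \frac{33}{7} - \frac{165}{8} = - \frac{891}{56} \approx -15.911$)
$\left(Q - 390\right)^{2} = \left(- \frac{891}{56} - 390\right)^{2} = \left(- \frac{22731}{56}\right)^{2} = \frac{516698361}{3136}$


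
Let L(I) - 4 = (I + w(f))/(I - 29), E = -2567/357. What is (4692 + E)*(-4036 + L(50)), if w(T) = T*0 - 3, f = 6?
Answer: -8325492125/441 ≈ -1.8879e+7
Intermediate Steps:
w(T) = -3 (w(T) = 0 - 3 = -3)
E = -151/21 (E = -2567*1/357 = -151/21 ≈ -7.1905)
L(I) = 4 + (-3 + I)/(-29 + I) (L(I) = 4 + (I - 3)/(I - 29) = 4 + (-3 + I)/(-29 + I))
(4692 + E)*(-4036 + L(50)) = (4692 - 151/21)*(-4036 + (-119 + 5*50)/(-29 + 50)) = 98381*(-4036 + (-119 + 250)/21)/21 = 98381*(-4036 + (1/21)*131)/21 = 98381*(-4036 + 131/21)/21 = (98381/21)*(-84625/21) = -8325492125/441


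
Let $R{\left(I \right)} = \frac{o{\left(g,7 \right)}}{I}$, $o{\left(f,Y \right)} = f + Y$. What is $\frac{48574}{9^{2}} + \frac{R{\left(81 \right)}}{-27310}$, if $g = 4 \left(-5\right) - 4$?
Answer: $\frac{442185319}{737370} \approx 599.68$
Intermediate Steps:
$g = -24$ ($g = -20 - 4 = -24$)
$o{\left(f,Y \right)} = Y + f$
$R{\left(I \right)} = - \frac{17}{I}$ ($R{\left(I \right)} = \frac{7 - 24}{I} = - \frac{17}{I}$)
$\frac{48574}{9^{2}} + \frac{R{\left(81 \right)}}{-27310} = \frac{48574}{9^{2}} + \frac{\left(-17\right) \frac{1}{81}}{-27310} = \frac{48574}{81} + \left(-17\right) \frac{1}{81} \left(- \frac{1}{27310}\right) = 48574 \cdot \frac{1}{81} - - \frac{17}{2212110} = \frac{48574}{81} + \frac{17}{2212110} = \frac{442185319}{737370}$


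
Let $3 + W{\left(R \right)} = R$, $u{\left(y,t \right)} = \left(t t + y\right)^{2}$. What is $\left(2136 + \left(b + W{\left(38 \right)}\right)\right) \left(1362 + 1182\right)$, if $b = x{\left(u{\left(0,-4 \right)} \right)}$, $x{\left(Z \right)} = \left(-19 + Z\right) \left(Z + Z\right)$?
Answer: $314222160$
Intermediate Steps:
$u{\left(y,t \right)} = \left(y + t^{2}\right)^{2}$ ($u{\left(y,t \right)} = \left(t^{2} + y\right)^{2} = \left(y + t^{2}\right)^{2}$)
$W{\left(R \right)} = -3 + R$
$x{\left(Z \right)} = 2 Z \left(-19 + Z\right)$ ($x{\left(Z \right)} = \left(-19 + Z\right) 2 Z = 2 Z \left(-19 + Z\right)$)
$b = 121344$ ($b = 2 \left(0 + \left(-4\right)^{2}\right)^{2} \left(-19 + \left(0 + \left(-4\right)^{2}\right)^{2}\right) = 2 \left(0 + 16\right)^{2} \left(-19 + \left(0 + 16\right)^{2}\right) = 2 \cdot 16^{2} \left(-19 + 16^{2}\right) = 2 \cdot 256 \left(-19 + 256\right) = 2 \cdot 256 \cdot 237 = 121344$)
$\left(2136 + \left(b + W{\left(38 \right)}\right)\right) \left(1362 + 1182\right) = \left(2136 + \left(121344 + \left(-3 + 38\right)\right)\right) \left(1362 + 1182\right) = \left(2136 + \left(121344 + 35\right)\right) 2544 = \left(2136 + 121379\right) 2544 = 123515 \cdot 2544 = 314222160$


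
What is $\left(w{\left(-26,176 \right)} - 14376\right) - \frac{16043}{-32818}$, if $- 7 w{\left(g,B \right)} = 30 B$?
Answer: $- \frac{56978815}{3766} \approx -15130.0$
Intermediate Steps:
$w{\left(g,B \right)} = - \frac{30 B}{7}$
$\left(w{\left(-26,176 \right)} - 14376\right) - \frac{16043}{-32818} = \left(\left(- \frac{30}{7}\right) 176 - 14376\right) - \frac{16043}{-32818} = \left(- \frac{5280}{7} - 14376\right) - - \frac{263}{538} = - \frac{105912}{7} + \frac{263}{538} = - \frac{56978815}{3766}$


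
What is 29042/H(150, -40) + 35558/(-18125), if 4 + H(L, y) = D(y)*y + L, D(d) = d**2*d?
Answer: -45253642609/23201323125 ≈ -1.9505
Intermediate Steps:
D(d) = d**3
H(L, y) = -4 + L + y**4 (H(L, y) = -4 + (y**3*y + L) = -4 + (y**4 + L) = -4 + (L + y**4) = -4 + L + y**4)
29042/H(150, -40) + 35558/(-18125) = 29042/(-4 + 150 + (-40)**4) + 35558/(-18125) = 29042/(-4 + 150 + 2560000) + 35558*(-1/18125) = 29042/2560146 - 35558/18125 = 29042*(1/2560146) - 35558/18125 = 14521/1280073 - 35558/18125 = -45253642609/23201323125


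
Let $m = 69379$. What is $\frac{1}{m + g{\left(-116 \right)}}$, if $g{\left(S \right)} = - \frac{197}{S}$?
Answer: $\frac{116}{8048161} \approx 1.4413 \cdot 10^{-5}$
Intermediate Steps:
$\frac{1}{m + g{\left(-116 \right)}} = \frac{1}{69379 - \frac{197}{-116}} = \frac{1}{69379 - - \frac{197}{116}} = \frac{1}{69379 + \frac{197}{116}} = \frac{1}{\frac{8048161}{116}} = \frac{116}{8048161}$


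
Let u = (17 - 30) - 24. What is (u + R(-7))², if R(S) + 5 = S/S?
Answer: 1681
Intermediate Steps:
R(S) = -4 (R(S) = -5 + S/S = -5 + 1 = -4)
u = -37 (u = -13 - 24 = -37)
(u + R(-7))² = (-37 - 4)² = (-41)² = 1681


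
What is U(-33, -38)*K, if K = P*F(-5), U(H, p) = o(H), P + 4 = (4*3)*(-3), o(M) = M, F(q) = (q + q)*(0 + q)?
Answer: 66000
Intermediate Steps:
F(q) = 2*q**2 (F(q) = (2*q)*q = 2*q**2)
P = -40 (P = -4 + (4*3)*(-3) = -4 + 12*(-3) = -4 - 36 = -40)
U(H, p) = H
K = -2000 (K = -80*(-5)**2 = -80*25 = -40*50 = -2000)
U(-33, -38)*K = -33*(-2000) = 66000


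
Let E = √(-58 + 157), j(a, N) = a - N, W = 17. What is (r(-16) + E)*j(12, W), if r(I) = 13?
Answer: -65 - 15*√11 ≈ -114.75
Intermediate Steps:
E = 3*√11 (E = √99 = 3*√11 ≈ 9.9499)
(r(-16) + E)*j(12, W) = (13 + 3*√11)*(12 - 1*17) = (13 + 3*√11)*(12 - 17) = (13 + 3*√11)*(-5) = -65 - 15*√11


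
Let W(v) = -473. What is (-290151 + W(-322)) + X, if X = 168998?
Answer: -121626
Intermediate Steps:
(-290151 + W(-322)) + X = (-290151 - 473) + 168998 = -290624 + 168998 = -121626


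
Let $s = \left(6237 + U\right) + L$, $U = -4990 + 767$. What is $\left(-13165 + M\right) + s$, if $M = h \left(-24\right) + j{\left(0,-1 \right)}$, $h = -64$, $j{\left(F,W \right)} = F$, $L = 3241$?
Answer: $-6374$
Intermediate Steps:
$U = -4223$
$M = 1536$ ($M = \left(-64\right) \left(-24\right) + 0 = 1536 + 0 = 1536$)
$s = 5255$ ($s = \left(6237 - 4223\right) + 3241 = 2014 + 3241 = 5255$)
$\left(-13165 + M\right) + s = \left(-13165 + 1536\right) + 5255 = -11629 + 5255 = -6374$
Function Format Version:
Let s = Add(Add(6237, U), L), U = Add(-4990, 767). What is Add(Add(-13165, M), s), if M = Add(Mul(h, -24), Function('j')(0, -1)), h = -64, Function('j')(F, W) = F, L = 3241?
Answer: -6374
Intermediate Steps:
U = -4223
M = 1536 (M = Add(Mul(-64, -24), 0) = Add(1536, 0) = 1536)
s = 5255 (s = Add(Add(6237, -4223), 3241) = Add(2014, 3241) = 5255)
Add(Add(-13165, M), s) = Add(Add(-13165, 1536), 5255) = Add(-11629, 5255) = -6374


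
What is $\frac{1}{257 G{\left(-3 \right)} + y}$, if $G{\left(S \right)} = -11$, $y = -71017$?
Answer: $- \frac{1}{73844} \approx -1.3542 \cdot 10^{-5}$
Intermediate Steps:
$\frac{1}{257 G{\left(-3 \right)} + y} = \frac{1}{257 \left(-11\right) - 71017} = \frac{1}{-2827 - 71017} = \frac{1}{-73844} = - \frac{1}{73844}$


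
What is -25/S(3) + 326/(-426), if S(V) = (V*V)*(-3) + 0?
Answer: 308/1917 ≈ 0.16067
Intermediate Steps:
S(V) = -3*V² (S(V) = V²*(-3) + 0 = -3*V² + 0 = -3*V²)
-25/S(3) + 326/(-426) = -25/((-3*3²)) + 326/(-426) = -25/((-3*9)) + 326*(-1/426) = -25/(-27) - 163/213 = -25*(-1/27) - 163/213 = 25/27 - 163/213 = 308/1917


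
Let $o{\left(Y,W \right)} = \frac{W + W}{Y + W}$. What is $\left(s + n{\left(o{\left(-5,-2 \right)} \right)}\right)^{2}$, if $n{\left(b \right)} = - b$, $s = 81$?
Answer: $\frac{316969}{49} \approx 6468.8$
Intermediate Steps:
$o{\left(Y,W \right)} = \frac{2 W}{W + Y}$
$\left(s + n{\left(o{\left(-5,-2 \right)} \right)}\right)^{2} = \left(81 - 2 \left(-2\right) \frac{1}{-2 - 5}\right)^{2} = \left(81 - 2 \left(-2\right) \frac{1}{-7}\right)^{2} = \left(81 - 2 \left(-2\right) \left(- \frac{1}{7}\right)\right)^{2} = \left(81 - \frac{4}{7}\right)^{2} = \left(\frac{563}{7}\right)^{2} = \frac{316969}{49}$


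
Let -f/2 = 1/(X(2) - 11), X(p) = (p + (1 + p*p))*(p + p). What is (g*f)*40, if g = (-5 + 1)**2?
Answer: -1280/17 ≈ -75.294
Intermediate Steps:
X(p) = 2*p*(1 + p + p**2) (X(p) = (p + (1 + p**2))*(2*p) = (1 + p + p**2)*(2*p) = 2*p*(1 + p + p**2))
g = 16 (g = (-4)**2 = 16)
f = -2/17 (f = -2/(2*2*(1 + 2 + 2**2) - 11) = -2/(2*2*(1 + 2 + 4) - 11) = -2/(2*2*7 - 11) = -2/(28 - 11) = -2/17 ≈ -0.11765)
(g*f)*40 = (16*(-2/17))*40 = -32/17*40 = -1280/17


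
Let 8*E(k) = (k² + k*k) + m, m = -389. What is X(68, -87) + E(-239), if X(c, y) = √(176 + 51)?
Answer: 113853/8 + √227 ≈ 14247.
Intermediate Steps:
X(c, y) = √227
E(k) = -389/8 + k²/4 (E(k) = ((k² + k*k) - 389)/8 = ((k² + k²) - 389)/8 = (2*k² - 389)/8 = (-389 + 2*k²)/8 = -389/8 + k²/4)
X(68, -87) + E(-239) = √227 + (-389/8 + (¼)*(-239)²) = √227 + (-389/8 + (¼)*57121) = √227 + (-389/8 + 57121/4) = √227 + 113853/8 = 113853/8 + √227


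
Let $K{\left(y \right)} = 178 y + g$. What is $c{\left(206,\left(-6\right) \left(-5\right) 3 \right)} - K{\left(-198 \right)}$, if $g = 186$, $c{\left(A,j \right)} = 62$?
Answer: $35120$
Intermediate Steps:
$K{\left(y \right)} = 186 + 178 y$ ($K{\left(y \right)} = 178 y + 186 = 186 + 178 y$)
$c{\left(206,\left(-6\right) \left(-5\right) 3 \right)} - K{\left(-198 \right)} = 62 - \left(186 + 178 \left(-198\right)\right) = 62 - \left(186 - 35244\right) = 62 - -35058 = 62 + 35058 = 35120$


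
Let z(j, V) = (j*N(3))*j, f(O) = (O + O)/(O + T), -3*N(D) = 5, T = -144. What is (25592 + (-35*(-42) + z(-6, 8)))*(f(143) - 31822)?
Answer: -866980216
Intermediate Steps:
N(D) = -5/3 (N(D) = -⅓*5 = -5/3)
f(O) = 2*O/(-144 + O) (f(O) = (O + O)/(O - 144) = (2*O)/(-144 + O) = 2*O/(-144 + O))
z(j, V) = -5*j²/3 (z(j, V) = (j*(-5/3))*j = (-5*j/3)*j = -5*j²/3)
(25592 + (-35*(-42) + z(-6, 8)))*(f(143) - 31822) = (25592 + (-35*(-42) - 5/3*(-6)²))*(2*143/(-144 + 143) - 31822) = (25592 + (1470 - 5/3*36))*(2*143/(-1) - 31822) = (25592 + (1470 - 60))*(2*143*(-1) - 31822) = (25592 + 1410)*(-286 - 31822) = 27002*(-32108) = -866980216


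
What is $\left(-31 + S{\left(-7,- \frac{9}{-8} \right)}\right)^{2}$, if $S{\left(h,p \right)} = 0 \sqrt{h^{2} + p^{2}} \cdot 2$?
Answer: $961$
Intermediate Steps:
$S{\left(h,p \right)} = 0$ ($S{\left(h,p \right)} = 0 \cdot 2 = 0$)
$\left(-31 + S{\left(-7,- \frac{9}{-8} \right)}\right)^{2} = \left(-31 + 0\right)^{2} = \left(-31\right)^{2} = 961$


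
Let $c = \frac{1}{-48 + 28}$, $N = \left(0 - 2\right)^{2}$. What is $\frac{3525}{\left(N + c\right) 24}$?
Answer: $\frac{5875}{158} \approx 37.184$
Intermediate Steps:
$N = 4$ ($N = \left(-2\right)^{2} = 4$)
$c = - \frac{1}{20}$ ($c = \frac{1}{-20} = - \frac{1}{20} \approx -0.05$)
$\frac{3525}{\left(N + c\right) 24} = \frac{3525}{\left(4 - \frac{1}{20}\right) 24} = \frac{3525}{\frac{79}{20} \cdot 24} = \frac{3525}{\frac{474}{5}} = 3525 \cdot \frac{5}{474} = \frac{5875}{158}$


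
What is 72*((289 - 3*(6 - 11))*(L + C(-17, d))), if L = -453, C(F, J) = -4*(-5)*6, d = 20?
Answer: -7288704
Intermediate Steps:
C(F, J) = 120 (C(F, J) = 20*6 = 120)
72*((289 - 3*(6 - 11))*(L + C(-17, d))) = 72*((289 - 3*(6 - 11))*(-453 + 120)) = 72*((289 - 3*(-5))*(-333)) = 72*((289 + 15)*(-333)) = 72*(304*(-333)) = 72*(-101232) = -7288704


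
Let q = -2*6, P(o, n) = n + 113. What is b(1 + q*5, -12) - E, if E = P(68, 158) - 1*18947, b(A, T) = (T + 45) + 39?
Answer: 18748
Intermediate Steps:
P(o, n) = 113 + n
q = -12
b(A, T) = 84 + T (b(A, T) = (45 + T) + 39 = 84 + T)
E = -18676 (E = (113 + 158) - 1*18947 = 271 - 18947 = -18676)
b(1 + q*5, -12) - E = (84 - 12) - 1*(-18676) = 72 + 18676 = 18748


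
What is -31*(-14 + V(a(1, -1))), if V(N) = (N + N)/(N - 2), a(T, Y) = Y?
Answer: 1240/3 ≈ 413.33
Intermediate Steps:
V(N) = 2*N/(-2 + N) (V(N) = (2*N)/(-2 + N) = 2*N/(-2 + N))
-31*(-14 + V(a(1, -1))) = -31*(-14 + 2*(-1)/(-2 - 1)) = -31*(-14 + 2*(-1)/(-3)) = -31*(-14 + 2*(-1)*(-⅓)) = -31*(-14 + ⅔) = -31*(-40/3) = 1240/3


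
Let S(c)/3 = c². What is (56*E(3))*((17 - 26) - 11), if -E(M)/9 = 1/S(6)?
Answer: 280/3 ≈ 93.333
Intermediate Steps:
S(c) = 3*c²
E(M) = -1/12 (E(M) = -9/(3*6²) = -9/(3*36) = -9/108 = -9*1/108 = -1/12)
(56*E(3))*((17 - 26) - 11) = (56*(-1/12))*((17 - 26) - 11) = -14*(-9 - 11)/3 = -14/3*(-20) = 280/3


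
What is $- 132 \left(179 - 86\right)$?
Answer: $-12276$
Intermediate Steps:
$- 132 \left(179 - 86\right) = \left(-132\right) 93 = -12276$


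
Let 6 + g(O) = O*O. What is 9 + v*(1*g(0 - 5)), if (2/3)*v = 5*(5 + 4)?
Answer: 2583/2 ≈ 1291.5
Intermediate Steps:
g(O) = -6 + O² (g(O) = -6 + O*O = -6 + O²)
v = 135/2 (v = 3*(5*(5 + 4))/2 = 3*(5*9)/2 = (3/2)*45 = 135/2 ≈ 67.500)
9 + v*(1*g(0 - 5)) = 9 + 135*(1*(-6 + (0 - 5)²))/2 = 9 + 135*(1*(-6 + (-5)²))/2 = 9 + 135*(1*(-6 + 25))/2 = 9 + 135*(1*19)/2 = 9 + (135/2)*19 = 9 + 2565/2 = 2583/2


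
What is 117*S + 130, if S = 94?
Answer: 11128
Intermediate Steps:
117*S + 130 = 117*94 + 130 = 10998 + 130 = 11128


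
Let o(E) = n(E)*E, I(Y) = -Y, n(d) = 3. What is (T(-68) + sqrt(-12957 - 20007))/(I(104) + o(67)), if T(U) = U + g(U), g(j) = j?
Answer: -136/97 + 2*I*sqrt(8241)/97 ≈ -1.4021 + 1.8718*I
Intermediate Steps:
T(U) = 2*U (T(U) = U + U = 2*U)
o(E) = 3*E
(T(-68) + sqrt(-12957 - 20007))/(I(104) + o(67)) = (2*(-68) + sqrt(-12957 - 20007))/(-1*104 + 3*67) = (-136 + sqrt(-32964))/(-104 + 201) = (-136 + 2*I*sqrt(8241))/97 = (-136 + 2*I*sqrt(8241))*(1/97) = -136/97 + 2*I*sqrt(8241)/97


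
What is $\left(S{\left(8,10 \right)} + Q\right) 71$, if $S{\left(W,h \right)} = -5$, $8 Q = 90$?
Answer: $\frac{1775}{4} \approx 443.75$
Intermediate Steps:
$Q = \frac{45}{4}$ ($Q = \frac{1}{8} \cdot 90 = \frac{45}{4} \approx 11.25$)
$\left(S{\left(8,10 \right)} + Q\right) 71 = \left(-5 + \frac{45}{4}\right) 71 = \frac{25}{4} \cdot 71 = \frac{1775}{4}$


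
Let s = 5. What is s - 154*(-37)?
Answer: 5703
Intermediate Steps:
s - 154*(-37) = 5 - 154*(-37) = 5 + 5698 = 5703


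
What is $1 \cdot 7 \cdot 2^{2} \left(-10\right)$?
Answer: $-280$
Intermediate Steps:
$1 \cdot 7 \cdot 2^{2} \left(-10\right) = 1 \cdot 7 \cdot 4 \left(-10\right) = 1 \cdot 28 \left(-10\right) = 1 \left(-280\right) = -280$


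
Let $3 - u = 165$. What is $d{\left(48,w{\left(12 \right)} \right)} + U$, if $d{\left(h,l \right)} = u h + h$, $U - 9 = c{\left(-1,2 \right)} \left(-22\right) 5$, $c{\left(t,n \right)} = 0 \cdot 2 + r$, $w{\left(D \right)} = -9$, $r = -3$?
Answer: $-7389$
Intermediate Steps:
$u = -162$ ($u = 3 - 165 = -162$)
$c{\left(t,n \right)} = -3$ ($c{\left(t,n \right)} = 0 \cdot 2 - 3 = 0 - 3 = -3$)
$U = 339$ ($U = 9 + \left(-3\right) \left(-22\right) 5 = 9 + 66 \cdot 5 = 9 + 330 = 339$)
$d{\left(h,l \right)} = - 161 h$ ($d{\left(h,l \right)} = - 162 h + h = - 161 h$)
$d{\left(48,w{\left(12 \right)} \right)} + U = \left(-161\right) 48 + 339 = -7728 + 339 = -7389$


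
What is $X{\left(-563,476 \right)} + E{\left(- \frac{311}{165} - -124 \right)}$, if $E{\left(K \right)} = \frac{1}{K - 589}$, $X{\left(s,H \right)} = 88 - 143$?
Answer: $- \frac{4237145}{77036} \approx -55.002$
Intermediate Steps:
$X{\left(s,H \right)} = -55$
$E{\left(K \right)} = \frac{1}{-589 + K}$
$X{\left(-563,476 \right)} + E{\left(- \frac{311}{165} - -124 \right)} = -55 + \frac{1}{-589 - \left(-124 + \frac{311}{165}\right)} = -55 + \frac{1}{-589 + \left(\left(-311\right) \frac{1}{165} + 124\right)} = -55 + \frac{1}{-589 + \left(- \frac{311}{165} + 124\right)} = -55 + \frac{1}{-589 + \frac{20149}{165}} = -55 + \frac{1}{- \frac{77036}{165}} = -55 - \frac{165}{77036} = - \frac{4237145}{77036}$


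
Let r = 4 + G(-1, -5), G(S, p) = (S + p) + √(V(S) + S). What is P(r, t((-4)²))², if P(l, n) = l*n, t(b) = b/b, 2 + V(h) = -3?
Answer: (-2 + I*√6)² ≈ -2.0 - 9.798*I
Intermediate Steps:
V(h) = -5 (V(h) = -2 - 3 = -5)
G(S, p) = S + p + √(-5 + S) (G(S, p) = (S + p) + √(-5 + S) = S + p + √(-5 + S))
t(b) = 1
r = -2 + I*√6 (r = 4 + (-1 - 5 + √(-5 - 1)) = 4 + (-1 - 5 + √(-6)) = 4 + (-1 - 5 + I*√6) = 4 + (-6 + I*√6) = -2 + I*√6 ≈ -2.0 + 2.4495*I)
P(r, t((-4)²))² = ((-2 + I*√6)*1)² = (-2 + I*√6)²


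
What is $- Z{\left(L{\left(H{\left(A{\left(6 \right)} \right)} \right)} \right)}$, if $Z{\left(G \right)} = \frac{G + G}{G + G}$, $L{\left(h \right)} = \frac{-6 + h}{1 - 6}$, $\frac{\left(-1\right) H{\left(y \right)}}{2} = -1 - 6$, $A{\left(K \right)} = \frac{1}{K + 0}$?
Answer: $-1$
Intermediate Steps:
$A{\left(K \right)} = \frac{1}{K}$
$H{\left(y \right)} = 14$ ($H{\left(y \right)} = - 2 \left(-1 - 6\right) = \left(-2\right) \left(-7\right) = 14$)
$L{\left(h \right)} = \frac{6}{5} - \frac{h}{5}$ ($L{\left(h \right)} = \frac{-6 + h}{-5} = \left(-6 + h\right) \left(- \frac{1}{5}\right) = \frac{6}{5} - \frac{h}{5}$)
$Z{\left(G \right)} = 1$ ($Z{\left(G \right)} = \frac{2 G}{2 G} = 2 G \frac{1}{2 G} = 1$)
$- Z{\left(L{\left(H{\left(A{\left(6 \right)} \right)} \right)} \right)} = \left(-1\right) 1 = -1$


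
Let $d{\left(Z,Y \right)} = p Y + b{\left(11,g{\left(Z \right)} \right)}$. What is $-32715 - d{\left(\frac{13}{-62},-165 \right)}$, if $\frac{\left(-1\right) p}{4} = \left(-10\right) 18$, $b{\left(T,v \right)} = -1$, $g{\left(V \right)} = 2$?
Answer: $86086$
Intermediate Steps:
$p = 720$ ($p = - 4 \left(\left(-10\right) 18\right) = \left(-4\right) \left(-180\right) = 720$)
$d{\left(Z,Y \right)} = -1 + 720 Y$ ($d{\left(Z,Y \right)} = 720 Y - 1 = -1 + 720 Y$)
$-32715 - d{\left(\frac{13}{-62},-165 \right)} = -32715 - \left(-1 + 720 \left(-165\right)\right) = -32715 - \left(-1 - 118800\right) = -32715 - -118801 = -32715 + 118801 = 86086$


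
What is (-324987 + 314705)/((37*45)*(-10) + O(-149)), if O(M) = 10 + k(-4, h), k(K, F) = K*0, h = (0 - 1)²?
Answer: 5141/8320 ≈ 0.61791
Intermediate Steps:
h = 1 (h = (-1)² = 1)
k(K, F) = 0
O(M) = 10 (O(M) = 10 + 0 = 10)
(-324987 + 314705)/((37*45)*(-10) + O(-149)) = (-324987 + 314705)/((37*45)*(-10) + 10) = -10282/(1665*(-10) + 10) = -10282/(-16650 + 10) = -10282/(-16640) = -10282*(-1/16640) = 5141/8320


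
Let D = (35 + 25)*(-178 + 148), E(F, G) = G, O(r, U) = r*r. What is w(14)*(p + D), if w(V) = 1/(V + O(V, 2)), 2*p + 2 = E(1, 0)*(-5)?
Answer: -1801/210 ≈ -8.5762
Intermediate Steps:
O(r, U) = r**2
D = -1800 (D = 60*(-30) = -1800)
p = -1 (p = -1 + (0*(-5))/2 = -1 + (1/2)*0 = -1 + 0 = -1)
w(V) = 1/(V + V**2)
w(14)*(p + D) = (1/(14*(1 + 14)))*(-1 - 1800) = ((1/14)/15)*(-1801) = ((1/14)*(1/15))*(-1801) = (1/210)*(-1801) = -1801/210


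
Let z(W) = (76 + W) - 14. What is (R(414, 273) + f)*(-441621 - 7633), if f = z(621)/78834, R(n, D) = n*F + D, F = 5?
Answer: -41490571263115/39417 ≈ -1.0526e+9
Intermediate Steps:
R(n, D) = D + 5*n (R(n, D) = n*5 + D = 5*n + D = D + 5*n)
z(W) = 62 + W
f = 683/78834 (f = (62 + 621)/78834 = 683*(1/78834) = 683/78834 ≈ 0.0086638)
(R(414, 273) + f)*(-441621 - 7633) = ((273 + 5*414) + 683/78834)*(-441621 - 7633) = ((273 + 2070) + 683/78834)*(-449254) = (2343 + 683/78834)*(-449254) = (184708745/78834)*(-449254) = -41490571263115/39417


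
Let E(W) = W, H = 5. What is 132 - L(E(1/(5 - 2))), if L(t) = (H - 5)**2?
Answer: 132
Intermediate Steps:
L(t) = 0 (L(t) = (5 - 5)**2 = 0**2 = 0)
132 - L(E(1/(5 - 2))) = 132 - 1*0 = 132 + 0 = 132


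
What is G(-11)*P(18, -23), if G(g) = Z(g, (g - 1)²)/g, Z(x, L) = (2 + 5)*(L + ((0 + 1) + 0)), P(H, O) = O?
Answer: 23345/11 ≈ 2122.3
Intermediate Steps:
Z(x, L) = 7 + 7*L (Z(x, L) = 7*(L + (1 + 0)) = 7*(L + 1) = 7*(1 + L) = 7 + 7*L)
G(g) = (7 + 7*(-1 + g)²)/g (G(g) = (7 + 7*(g - 1)²)/g = (7 + 7*(-1 + g)²)/g)
G(-11)*P(18, -23) = (7*(1 + (-1 - 11)²)/(-11))*(-23) = (7*(-1/11)*(1 + (-12)²))*(-23) = (7*(-1/11)*(1 + 144))*(-23) = (7*(-1/11)*145)*(-23) = -1015/11*(-23) = 23345/11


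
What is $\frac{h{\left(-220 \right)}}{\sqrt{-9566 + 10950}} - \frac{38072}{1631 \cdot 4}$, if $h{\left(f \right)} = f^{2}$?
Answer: $- \frac{9518}{1631} + \frac{12100 \sqrt{346}}{173} \approx 1295.2$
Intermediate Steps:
$\frac{h{\left(-220 \right)}}{\sqrt{-9566 + 10950}} - \frac{38072}{1631 \cdot 4} = \frac{\left(-220\right)^{2}}{\sqrt{-9566 + 10950}} - \frac{38072}{1631 \cdot 4} = \frac{48400}{\sqrt{1384}} - \frac{38072}{6524} = \frac{48400}{2 \sqrt{346}} - \frac{9518}{1631} = 48400 \frac{\sqrt{346}}{692} - \frac{9518}{1631} = \frac{12100 \sqrt{346}}{173} - \frac{9518}{1631} = - \frac{9518}{1631} + \frac{12100 \sqrt{346}}{173}$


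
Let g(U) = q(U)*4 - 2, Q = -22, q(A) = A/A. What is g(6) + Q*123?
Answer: -2704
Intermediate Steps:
q(A) = 1
g(U) = 2 (g(U) = 1*4 - 2 = 4 - 2 = 2)
g(6) + Q*123 = 2 - 22*123 = 2 - 2706 = -2704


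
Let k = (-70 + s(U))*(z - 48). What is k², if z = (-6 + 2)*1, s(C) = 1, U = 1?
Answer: 12873744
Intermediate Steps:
z = -4 (z = -4*1 = -4)
k = 3588 (k = (-70 + 1)*(-4 - 48) = -69*(-52) = 3588)
k² = 3588² = 12873744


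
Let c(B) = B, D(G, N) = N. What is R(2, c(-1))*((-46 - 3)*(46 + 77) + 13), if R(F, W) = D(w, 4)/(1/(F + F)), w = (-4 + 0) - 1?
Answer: -96224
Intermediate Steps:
w = -5 (w = -4 - 1 = -5)
R(F, W) = 8*F (R(F, W) = 4/(1/(F + F)) = 4/(1/(2*F)) = 4/((1/(2*F))) = 4*(2*F) = 8*F)
R(2, c(-1))*((-46 - 3)*(46 + 77) + 13) = (8*2)*((-46 - 3)*(46 + 77) + 13) = 16*(-49*123 + 13) = 16*(-6027 + 13) = 16*(-6014) = -96224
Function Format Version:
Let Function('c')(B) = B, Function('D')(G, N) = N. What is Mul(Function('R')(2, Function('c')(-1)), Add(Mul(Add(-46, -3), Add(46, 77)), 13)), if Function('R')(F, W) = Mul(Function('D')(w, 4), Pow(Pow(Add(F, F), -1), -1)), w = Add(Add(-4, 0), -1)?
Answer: -96224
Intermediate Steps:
w = -5 (w = Add(-4, -1) = -5)
Function('R')(F, W) = Mul(8, F) (Function('R')(F, W) = Mul(4, Pow(Pow(Add(F, F), -1), -1)) = Mul(4, Pow(Pow(Mul(2, F), -1), -1)) = Mul(4, Pow(Mul(Rational(1, 2), Pow(F, -1)), -1)) = Mul(4, Mul(2, F)) = Mul(8, F))
Mul(Function('R')(2, Function('c')(-1)), Add(Mul(Add(-46, -3), Add(46, 77)), 13)) = Mul(Mul(8, 2), Add(Mul(Add(-46, -3), Add(46, 77)), 13)) = Mul(16, Add(Mul(-49, 123), 13)) = Mul(16, Add(-6027, 13)) = Mul(16, -6014) = -96224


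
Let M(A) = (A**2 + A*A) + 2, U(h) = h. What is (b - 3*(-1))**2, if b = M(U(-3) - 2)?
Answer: 3025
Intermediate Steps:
M(A) = 2 + 2*A**2 (M(A) = (A**2 + A**2) + 2 = 2*A**2 + 2 = 2 + 2*A**2)
b = 52 (b = 2 + 2*(-3 - 2)**2 = 2 + 2*(-5)**2 = 2 + 2*25 = 2 + 50 = 52)
(b - 3*(-1))**2 = (52 - 3*(-1))**2 = (52 + 3)**2 = 55**2 = 3025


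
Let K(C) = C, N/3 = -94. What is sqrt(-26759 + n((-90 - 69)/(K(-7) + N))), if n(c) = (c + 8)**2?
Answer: I*sqrt(2228832598)/289 ≈ 163.36*I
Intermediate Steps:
N = -282 (N = 3*(-94) = -282)
n(c) = (8 + c)**2
sqrt(-26759 + n((-90 - 69)/(K(-7) + N))) = sqrt(-26759 + (8 + (-90 - 69)/(-7 - 282))**2) = sqrt(-26759 + (8 - 159/(-289))**2) = sqrt(-26759 + (8 - 159*(-1/289))**2) = sqrt(-26759 + (8 + 159/289)**2) = sqrt(-26759 + (2471/289)**2) = sqrt(-26759 + 6105841/83521) = sqrt(-2228832598/83521) = I*sqrt(2228832598)/289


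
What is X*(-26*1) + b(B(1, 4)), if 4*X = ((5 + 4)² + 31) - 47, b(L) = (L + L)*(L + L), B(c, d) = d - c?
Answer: -773/2 ≈ -386.50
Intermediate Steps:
b(L) = 4*L² (b(L) = (2*L)*(2*L) = 4*L²)
X = 65/4 (X = (((5 + 4)² + 31) - 47)/4 = ((9² + 31) - 47)/4 = ((81 + 31) - 47)/4 = (112 - 47)/4 = (¼)*65 = 65/4 ≈ 16.250)
X*(-26*1) + b(B(1, 4)) = 65*(-26*1)/4 + 4*(4 - 1*1)² = (65/4)*(-26) + 4*(4 - 1)² = -845/2 + 4*3² = -845/2 + 4*9 = -845/2 + 36 = -773/2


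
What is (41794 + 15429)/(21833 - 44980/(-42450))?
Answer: 242911635/92685583 ≈ 2.6208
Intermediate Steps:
(41794 + 15429)/(21833 - 44980/(-42450)) = 57223/(21833 - 44980*(-1/42450)) = 57223/(21833 + 4498/4245) = 57223/(92685583/4245) = 57223*(4245/92685583) = 242911635/92685583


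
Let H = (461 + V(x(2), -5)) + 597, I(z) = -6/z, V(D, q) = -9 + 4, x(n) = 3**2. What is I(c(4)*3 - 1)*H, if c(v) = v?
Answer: -6318/11 ≈ -574.36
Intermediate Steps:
x(n) = 9
V(D, q) = -5
H = 1053 (H = (461 - 5) + 597 = 456 + 597 = 1053)
I(c(4)*3 - 1)*H = -6/(4*3 - 1)*1053 = -6/(12 - 1)*1053 = -6/11*1053 = -6318/11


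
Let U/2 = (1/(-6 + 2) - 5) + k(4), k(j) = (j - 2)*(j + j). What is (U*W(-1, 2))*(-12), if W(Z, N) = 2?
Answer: -516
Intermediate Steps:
k(j) = 2*j*(-2 + j) (k(j) = (-2 + j)*(2*j) = 2*j*(-2 + j))
U = 43/2 (U = 2*((1/(-6 + 2) - 5) + 2*4*(-2 + 4)) = 2*((1/(-4) - 5) + 2*4*2) = 2*((-¼ - 5) + 16) = 2*(-21/4 + 16) = 2*(43/4) = 43/2 ≈ 21.500)
(U*W(-1, 2))*(-12) = ((43/2)*2)*(-12) = 43*(-12) = -516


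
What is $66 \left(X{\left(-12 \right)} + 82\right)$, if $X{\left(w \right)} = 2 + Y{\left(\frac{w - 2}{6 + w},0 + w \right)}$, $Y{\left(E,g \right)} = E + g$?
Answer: $4906$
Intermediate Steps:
$X{\left(w \right)} = 2 + w + \frac{-2 + w}{6 + w}$ ($X{\left(w \right)} = 2 + \left(\frac{w - 2}{6 + w} + \left(0 + w\right)\right) = 2 + \left(\frac{-2 + w}{6 + w} + w\right) = 2 + \left(w + \frac{-2 + w}{6 + w}\right) = 2 + w + \frac{-2 + w}{6 + w}$)
$66 \left(X{\left(-12 \right)} + 82\right) = 66 \left(\frac{10 + \left(-12\right)^{2} + 9 \left(-12\right)}{6 - 12} + 82\right) = 66 \left(\frac{10 + 144 - 108}{-6} + 82\right) = 66 \left(\left(- \frac{1}{6}\right) 46 + 82\right) = 66 \left(- \frac{23}{3} + 82\right) = 66 \cdot \frac{223}{3} = 4906$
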